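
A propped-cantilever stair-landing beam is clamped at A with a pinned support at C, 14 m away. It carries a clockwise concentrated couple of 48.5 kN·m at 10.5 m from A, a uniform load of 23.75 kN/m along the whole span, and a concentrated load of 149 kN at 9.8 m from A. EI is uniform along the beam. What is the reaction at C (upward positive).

Take the reaction at C as the redundant and release it; the primary structure is a cantilever fixed at A.
Free-end deflection of the primary structure under the applied loading (downward +):
  clockwise couple 48.5 at a = 10.5: M₀a(2L − a)/(2EI) = 4456/EI
  UDL 23.75: wL⁴/(8EI) = 114048/EI
  point load 149 at a = 9.8: Pa²(3L − a)/(6EI) = 76797/EI
  δ_0 = 195300/EI
Flexibility coefficient — unit upward force at C: δ_{CC} = L³/(3EI) = 914.7/EI.
Compatibility at C: δ_0 − R_C·δ_{CC} = 0, so R_C = 195300/914.7 = 213.5 kN.

R_C = 213.5 kN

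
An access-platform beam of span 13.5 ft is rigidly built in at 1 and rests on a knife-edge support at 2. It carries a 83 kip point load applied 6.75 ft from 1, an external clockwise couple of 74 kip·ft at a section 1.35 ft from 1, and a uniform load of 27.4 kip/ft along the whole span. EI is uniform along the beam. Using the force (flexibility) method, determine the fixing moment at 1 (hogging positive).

M_1 = 887.2 kip·ft

Release the roller at 2. Primary structure: cantilever fixed at 1.
Free-end deflection of the primary structure under the applied loading (downward +):
  point load 83 at a = 6.75: Pa²(3L − a)/(6EI) = 21272/EI
  clockwise couple 74 at a = 1.35: M₀a(2L − a)/(2EI) = 1281/EI
  UDL 27.4: wL⁴/(8EI) = 113762/EI
  δ_0 = 136315/EI
Flexibility coefficient — unit upward force at 2: δ_{22} = L³/(3EI) = 820.1/EI.
Compatibility at 2: δ_0 − R_2·δ_{22} = 0, so R_2 = 136315/820.1 = 166.2 kip.
Moment equilibrium about 1: M_1 = Σ(load moments about 1) − R_2·L = 3131 − 166.2×13.5 = 887.2 kip·ft.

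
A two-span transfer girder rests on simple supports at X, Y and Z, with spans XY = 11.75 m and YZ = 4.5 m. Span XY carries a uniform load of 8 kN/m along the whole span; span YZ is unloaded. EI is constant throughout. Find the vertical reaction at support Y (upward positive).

R_Y = 77.68 kN

Take M_Y as the redundant. Released structure: two simple spans XY and YZ with a hinge at Y.
End slopes at the hinge Y, treating each span as simply supported:
  span XY: UDL 8: wL³/(24EI) = 540.7/EI
  relative rotation θ_0 = (540.7 + 0)/EI = 540.7/EI
A unit hogging moment at Y produces rotation L₁/(3EI) + L₂/(3EI) = 5.417/EI.
Slope continuity at Y: θ_0 = M_Y·5.417/EI, so M_Y = 540.7/5.417 = 99.83 kN·m (hogging).
Span XY, ΣM about X with M_Y applied at Y: R_Y^{XY}·11.75 = 552.2 + 99.83, so R_Y^{XY} = 55.5 kN and R_X = 94 − 55.5 = 38.5 kN.
Span YZ, ΣM about Z: R_Y^{YZ}·4.5 = 0 + 99.83, so R_Y^{YZ} = 22.18 kN and R_Z = 0 − 22.18 = -22.18 kN.
R_Y = 55.5 + 22.18 = 77.68 kN.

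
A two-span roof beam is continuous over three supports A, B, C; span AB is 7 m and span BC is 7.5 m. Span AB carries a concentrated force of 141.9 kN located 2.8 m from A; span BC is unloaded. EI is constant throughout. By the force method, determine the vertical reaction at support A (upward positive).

R_A = 73.63 kN

Take M_B as the redundant. Released structure: two simple spans AB and BC with a hinge at B.
Rotations at B on the released spans (each span's end-slope, ×1/EI):
  span AB: point load 141.9 at a = 2.8: Pab(L + a)/(6LEI) = 389.4/EI
  relative rotation θ_0 = (389.4 + 0)/EI = 389.4/EI
A unit hogging moment at B produces rotation L₁/(3EI) + L₂/(3EI) = 4.833/EI.
Compatibility: M_B·(L₁+L₂)/(3EI) = θ_0, giving M_B = 80.56 kN·m (hogging).
Span AB, ΣM about A with M_B applied at B: R_B^{AB}·7 = 397.3 + 80.56, so R_B^{AB} = 68.27 kN and R_A = 141.9 − 68.27 = 73.63 kN.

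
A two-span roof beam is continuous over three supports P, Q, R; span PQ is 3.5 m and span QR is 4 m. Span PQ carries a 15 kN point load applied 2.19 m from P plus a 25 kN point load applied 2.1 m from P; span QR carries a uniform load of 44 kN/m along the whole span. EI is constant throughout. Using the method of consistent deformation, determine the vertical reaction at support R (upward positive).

R_R = 73.14 kN

Release continuity at Q by inserting a hinge; the redundant is the internal moment M_Q. The primary structure is two simply-supported spans PQ and QR.
Rotations at Q on the released spans (each span's end-slope, ×1/EI):
  span PQ: point load 15 at a = 2.19: Pab(L + a)/(6LEI) = 11.66/EI
  span PQ: point load 25 at a = 2.1: Pab(L + a)/(6LEI) = 19.6/EI
  span QR: UDL 44: wL³/(24EI) = 117.3/EI
  relative rotation θ_0 = (31.26 + 117.3)/EI = 148.6/EI
A unit hogging moment at Q produces rotation L₁/(3EI) + L₂/(3EI) = 2.5/EI.
Compatibility: M_Q·(L₁+L₂)/(3EI) = θ_0, giving M_Q = 59.44 kN·m (hogging).
Span QR, ΣM about R: R_Q^{QR}·4 = 352 + 59.44, so R_Q^{QR} = 102.9 kN and R_R = 176 − 102.9 = 73.14 kN.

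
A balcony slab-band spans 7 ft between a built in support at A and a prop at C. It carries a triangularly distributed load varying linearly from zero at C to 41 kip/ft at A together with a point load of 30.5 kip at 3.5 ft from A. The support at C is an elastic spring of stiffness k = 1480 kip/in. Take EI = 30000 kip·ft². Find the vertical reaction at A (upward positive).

R_A = 136.3 kip

Choose R_C as the redundant. The primary structure is the cantilever fixed at A.
Deflection at C on the released cantilever, summing each load's contribution:
  triangular load, peak 41 at the fixed end: w₀L⁴/(30EI) = 3281/EI
  point load 30.5 at a = 3.5: Pa²(3L − a)/(6EI) = 1090/EI
  δ_0 = 4371/EI
Tip deflection under a unit load at C: L³/(3EI) = 114.3/EI.
With EI = 30000 kip·ft²: δ_0 = 0.1457 ft and δ_{CC} = 0.003811 ft/kip.
Compatibility — the spring shortens by R_C/k under the reaction it provides: δ_0 − R_C·δ_{CC} = R_C/k. With 1/k = 1/(1480×12) ft/kip = 0.000056 ft/kip, R_C = δ_0 / (δ_{CC} + 1/k) = 0.1457 / (0.003811 + 0.000056) = 37.67 kip.
Vertical equilibrium: R_A = ΣP − R_C = 174 − 37.67 = 136.3 kip.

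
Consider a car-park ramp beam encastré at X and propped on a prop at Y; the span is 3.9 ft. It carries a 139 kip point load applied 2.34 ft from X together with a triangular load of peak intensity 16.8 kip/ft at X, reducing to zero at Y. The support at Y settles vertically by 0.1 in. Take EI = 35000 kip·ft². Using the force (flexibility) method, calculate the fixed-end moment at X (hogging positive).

Take the reaction at Y as the redundant and release it; the primary structure is a cantilever fixed at X.
Free-end deflection of the primary structure under the applied loading (downward +):
  point load 139 at a = 2.34: Pa²(3L − a)/(6EI) = 1187/EI
  triangular load, peak 16.8 at the fixed end: w₀L⁴/(30EI) = 129.6/EI
  δ_0 = 1317/EI
Flexibility coefficient — unit upward force at Y: δ_{YY} = L³/(3EI) = 19.77/EI.
With EI = 35000 kip·ft²: δ_0 = 0.037625 ft and δ_{YY} = 0.000565 ft/kip.
Compatibility — the beam at Y must follow the support down by 0.008333 ft: δ_0 − R_Y·δ_{YY} = 0.008333, so R_Y = (0.037625 − 0.008333)/0.000565 = 51.85 kip.
Moment equilibrium about X: M_X = Σ(load moments about X) − R_Y·L = 367.8 − 51.85×3.9 = 165.6 kip·ft.

M_X = 165.6 kip·ft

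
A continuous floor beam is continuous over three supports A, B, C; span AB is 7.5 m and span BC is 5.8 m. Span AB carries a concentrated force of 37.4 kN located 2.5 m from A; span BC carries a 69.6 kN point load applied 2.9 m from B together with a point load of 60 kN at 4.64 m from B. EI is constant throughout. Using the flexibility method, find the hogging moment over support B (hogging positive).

Take M_B as the redundant. Released structure: two simple spans AB and BC with a hinge at B.
Discontinuity in slope at B on the released structure — sum the simple-span end rotations:
  span AB: point load 37.4 at a = 2.5: Pab(L + a)/(6LEI) = 103.9/EI
  span BC: point load 69.6 at a = 2.9: Pab(L + b)/(6LEI) = 146.3/EI
  span BC: point load 60 at a = 4.64: Pab(L + b)/(6LEI) = 64.59/EI
  relative rotation θ_0 = (103.9 + 210.9)/EI = 314.8/EI
A unit hogging moment at B produces rotation L₁/(3EI) + L₂/(3EI) = 4.433/EI.
Slope continuity at B: θ_0 = M_B·4.433/EI, so M_B = 314.8/4.433 = 71.01 kN·m (hogging).

M_B = 71.01 kN·m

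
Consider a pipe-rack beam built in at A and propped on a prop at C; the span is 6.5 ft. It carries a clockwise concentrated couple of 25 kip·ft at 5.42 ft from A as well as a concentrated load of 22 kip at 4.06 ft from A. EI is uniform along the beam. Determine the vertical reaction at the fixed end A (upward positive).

Choose R_C as the redundant. The primary structure is the cantilever fixed at A.
Primary-structure tip deflection at C by superposition:
  clockwise couple 25 at a = 5.42: M₀a(2L − a)/(2EI) = 513.5/EI
  point load 22 at a = 4.06: Pa²(3L − a)/(6EI) = 933.2/EI
  δ_0 = 1447/EI
Tip deflection under a unit load at C: L³/(3EI) = 91.54/EI.
The prop prevents deflection at C: R_C = δ_0/δ_{CC} = 1447/91.54 = 15.8 kip.
Vertical equilibrium: R_A = ΣP − R_C = 22 − 15.8 = 6.196 kip.

R_A = 6.196 kip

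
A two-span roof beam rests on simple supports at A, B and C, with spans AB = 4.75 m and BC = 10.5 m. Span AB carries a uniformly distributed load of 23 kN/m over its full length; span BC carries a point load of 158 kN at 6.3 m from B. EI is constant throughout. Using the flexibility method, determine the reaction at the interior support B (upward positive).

Insert a hinge at B; M_B is the redundant, and each span becomes simply supported.
Rotations at B on the released spans (each span's end-slope, ×1/EI):
  span AB: UDL 23: wL³/(24EI) = 102.7/EI
  span BC: point load 158 at a = 6.3: Pab(L + b)/(6LEI) = 975.5/EI
  relative rotation θ_0 = (102.7 + 975.5)/EI = 1078/EI
A unit hogging moment at B produces rotation L₁/(3EI) + L₂/(3EI) = 5.083/EI.
Slope continuity at B: θ_0 = M_B·5.083/EI, so M_B = 1078/5.083 = 212.1 kN·m (hogging).
Span AB, ΣM about A with M_B applied at B: R_B^{AB}·4.75 = 259.5 + 212.1, so R_B^{AB} = 99.28 kN and R_A = 109.2 − 99.28 = 9.971 kN.
Span BC, ΣM about C: R_B^{BC}·10.5 = 663.6 + 212.1, so R_B^{BC} = 83.4 kN and R_C = 158 − 83.4 = 74.6 kN.
R_B = 99.28 + 83.4 = 182.7 kN.

R_B = 182.7 kN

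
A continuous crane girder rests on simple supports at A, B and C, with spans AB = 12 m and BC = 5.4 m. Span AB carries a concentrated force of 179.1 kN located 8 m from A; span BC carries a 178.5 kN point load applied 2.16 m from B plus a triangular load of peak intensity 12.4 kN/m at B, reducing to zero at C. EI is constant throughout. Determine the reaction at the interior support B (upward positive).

R_B = 340 kN

Insert a hinge at B; M_B is the redundant, and each span becomes simply supported.
Rotations at B on the released spans (each span's end-slope, ×1/EI):
  span AB: point load 179.1 at a = 8: Pab(L + a)/(6LEI) = 1592/EI
  span BC: point load 178.5 at a = 2.16: Pab(L + b)/(6LEI) = 333.1/EI
  span BC: triangular load, peak 12.4: w₀L³/(45EI) = 43.39/EI
  relative rotation θ_0 = (1592 + 376.5)/EI = 1969/EI
A unit hogging moment at B produces rotation L₁/(3EI) + L₂/(3EI) = 5.8/EI.
Compatibility: M_B·(L₁+L₂)/(3EI) = θ_0, giving M_B = 339.4 kN·m (hogging).
Span AB, ΣM about A with M_B applied at B: R_B^{AB}·12 = 1433 + 339.4, so R_B^{AB} = 147.7 kN and R_A = 179.1 − 147.7 = 31.42 kN.
Span BC, ΣM about C: R_B^{BC}·5.4 = 698.9 + 339.4, so R_B^{BC} = 192.3 kN and R_C = 212 − 192.3 = 19.71 kN.
R_B = 147.7 + 192.3 = 340 kN.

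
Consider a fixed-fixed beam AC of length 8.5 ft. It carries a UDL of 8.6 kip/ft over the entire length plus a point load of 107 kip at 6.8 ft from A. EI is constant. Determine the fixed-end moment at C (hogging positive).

Release both end moments; the primary structure is a simply-supported span AC with redundants M_A and M_C.
End rotations of the released simple span under the applied load (×1/EI):
  at A: UDL 8.6: wL³/(24EI) = 220.1/EI
  at C: UDL 8.6: wL³/(24EI) = 220.1/EI
  at A: point load 107 at a = 6.8: Pab(L + b)/(6LEI) = 247.4/EI
  at C: point load 107 at a = 6.8: Pab(L + a)/(6LEI) = 371.1/EI
  θ_A0 = 467.4/EI,  θ_C0 = 591.1/EI
Flexibility coefficients: a unit moment at one end gives L/(3EI) there and L/(6EI) at the far end, so f₁₁ = f₂₂ = 2.833/EI and f₁₂ = f₂₁ = 1.417/EI.
Compatibility — zero rotation at each built-in end:
  2.833 M_A + 1.417 M_C = 467.4
  1.417 M_A + 2.833 M_C = 591.1
Solving the pair gives M_A = 80.88 kip·ft and M_C = 168.2 kip·ft (hogging).

M_C = 168.2 kip·ft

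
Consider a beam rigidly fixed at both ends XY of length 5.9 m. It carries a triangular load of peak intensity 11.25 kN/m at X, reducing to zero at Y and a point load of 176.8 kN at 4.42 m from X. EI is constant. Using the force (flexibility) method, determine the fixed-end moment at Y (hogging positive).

Take the two fixed-end moments M_X, M_Y as redundants; the released structure is the simple span XY.
End rotations of the released simple span under the applied load (×1/EI):
  at X: triangular load, peak 11.25: w₀L³/(45EI) = 51.34/EI
  at Y: triangular load, peak 11.25: 7w₀L³/(360EI) = 44.93/EI
  at X: point load 176.8 at a = 4.42: Pab(L + b)/(6LEI) = 241.1/EI
  at Y: point load 176.8 at a = 4.42: Pab(L + a)/(6LEI) = 337.2/EI
  θ_X0 = 292.5/EI,  θ_Y0 = 382.1/EI
Flexibility coefficients: a unit moment at one end gives L/(3EI) there and L/(6EI) at the far end, so f₁₁ = f₂₂ = 1.967/EI and f₁₂ = f₂₁ = 0.9833/EI.
Compatibility — zero rotation at each built-in end:
  1.967 M_X + 0.9833 M_Y = 292.5
  0.9833 M_X + 1.967 M_Y = 382.1
Solving the pair gives M_X = 68.75 kN·m and M_Y = 159.9 kN·m (hogging).

M_Y = 159.9 kN·m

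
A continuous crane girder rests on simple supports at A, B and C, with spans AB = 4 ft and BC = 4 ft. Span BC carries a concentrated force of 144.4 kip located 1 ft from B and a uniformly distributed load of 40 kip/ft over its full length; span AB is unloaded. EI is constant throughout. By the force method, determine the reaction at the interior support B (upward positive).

Release continuity at B by inserting a hinge; the redundant is the internal moment M_B. The primary structure is two simply-supported spans AB and BC.
Rotations at B on the released spans (each span's end-slope, ×1/EI):
  span BC: point load 144.4 at a = 1: Pab(L + b)/(6LEI) = 126.3/EI
  span BC: UDL 40: wL³/(24EI) = 106.7/EI
  relative rotation θ_0 = (0 + 233)/EI = 233/EI
A unit hogging moment at B produces rotation L₁/(3EI) + L₂/(3EI) = 2.667/EI.
Compatibility: M_B·(L₁+L₂)/(3EI) = θ_0, giving M_B = 87.38 kip·ft (hogging).
Span AB, ΣM about A with M_B applied at B: R_B^{AB}·4 = 0 + 87.38, so R_B^{AB} = 21.85 kip and R_A = 0 − 21.85 = -21.85 kip.
Span BC, ΣM about C: R_B^{BC}·4 = 753.2 + 87.38, so R_B^{BC} = 210.1 kip and R_C = 304.4 − 210.1 = 94.25 kip.
R_B = 21.85 + 210.1 = 232 kip.

R_B = 232 kip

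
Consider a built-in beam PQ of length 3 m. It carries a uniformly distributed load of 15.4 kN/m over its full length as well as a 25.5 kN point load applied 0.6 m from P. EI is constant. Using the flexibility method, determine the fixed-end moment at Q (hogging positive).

M_Q = 14 kN·m

Release both end moments; the primary structure is a simply-supported span PQ with redundants M_P and M_Q.
On the primary (simply-supported) span, the end slopes from the loading are:
  at P: UDL 15.4: wL³/(24EI) = 17.32/EI
  at Q: UDL 15.4: wL³/(24EI) = 17.32/EI
  at P: point load 25.5 at a = 0.6: Pab(L + b)/(6LEI) = 11.02/EI
  at Q: point load 25.5 at a = 0.6: Pab(L + a)/(6LEI) = 7.344/EI
  θ_P0 = 28.34/EI,  θ_Q0 = 24.67/EI
Flexibility coefficients: a unit moment at one end gives L/(3EI) there and L/(6EI) at the far end, so f₁₁ = f₂₂ = 1/EI and f₁₂ = f₂₁ = 0.5/EI.
Compatibility — zero rotation at each built-in end:
  1 M_P + 0.5 M_Q = 28.34
  0.5 M_P + 1 M_Q = 24.67
Solving the pair gives M_P = 21.34 kN·m and M_Q = 14 kN·m (hogging).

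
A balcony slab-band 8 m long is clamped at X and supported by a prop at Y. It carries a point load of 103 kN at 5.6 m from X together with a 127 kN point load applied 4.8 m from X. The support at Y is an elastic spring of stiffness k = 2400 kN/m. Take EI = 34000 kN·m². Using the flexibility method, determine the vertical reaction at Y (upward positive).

Take the reaction at Y as the redundant and release it; the primary structure is a cantilever fixed at X.
Downward deflection at the released point Y due to the loads:
  point load 103 at a = 5.6: Pa²(3L − a)/(6EI) = 9906/EI
  point load 127 at a = 4.8: Pa²(3L − a)/(6EI) = 9363/EI
  δ_0 = 19269/EI
Tip deflection under a unit load at Y: L³/(3EI) = 170.7/EI.
With EI = 34000 kN·m²: δ_0 = 0.56674 m and δ_{YY} = 0.00502 m/kN.
Compatibility — the spring shortens by R_Y/k under the reaction it provides: δ_0 − R_Y·δ_{YY} = R_Y/k. With 1/k = 0.000417 m/kN, R_Y = δ_0 / (δ_{YY} + 1/k) = 0.56674 / (0.00502 + 0.000417) = 104.3 kN.

R_Y = 104.3 kN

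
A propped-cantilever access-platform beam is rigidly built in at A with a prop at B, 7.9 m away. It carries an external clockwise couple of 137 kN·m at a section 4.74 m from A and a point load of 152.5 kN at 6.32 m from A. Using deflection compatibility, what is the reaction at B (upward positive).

R_B = 129.2 kN

Release the roller at B. Primary structure: cantilever fixed at A.
Primary-structure tip deflection at B by superposition:
  clockwise couple 137 at a = 4.74: M₀a(2L − a)/(2EI) = 3591/EI
  point load 152.5 at a = 6.32: Pa²(3L − a)/(6EI) = 17644/EI
  δ_0 = 21235/EI
Tip deflection under a unit load at B: L³/(3EI) = 164.3/EI.
The prop prevents deflection at B: R_B = δ_0/δ_{BB} = 21235/164.3 = 129.2 kN.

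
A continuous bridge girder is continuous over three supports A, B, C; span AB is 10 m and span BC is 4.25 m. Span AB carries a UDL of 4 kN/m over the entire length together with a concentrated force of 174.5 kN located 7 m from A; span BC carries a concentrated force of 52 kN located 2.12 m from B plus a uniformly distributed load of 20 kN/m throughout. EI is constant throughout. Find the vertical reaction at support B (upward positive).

Insert a hinge at B; M_B is the redundant, and each span becomes simply supported.
Rotations at B on the released spans (each span's end-slope, ×1/EI):
  span AB: UDL 4: wL³/(24EI) = 166.7/EI
  span AB: point load 174.5 at a = 7: Pab(L + a)/(6LEI) = 1038/EI
  span BC: point load 52 at a = 2.12: Pab(L + b)/(6LEI) = 58.75/EI
  span BC: UDL 20: wL³/(24EI) = 63.97/EI
  relative rotation θ_0 = (1205 + 122.7)/EI = 1328/EI
A unit hogging moment at B produces rotation L₁/(3EI) + L₂/(3EI) = 4.75/EI.
Slope continuity at B: θ_0 = M_B·4.75/EI, so M_B = 1328/4.75 = 279.5 kN·m (hogging).
Span AB, ΣM about A with M_B applied at B: R_B^{AB}·10 = 1422 + 279.5, so R_B^{AB} = 170.1 kN and R_A = 214.5 − 170.1 = 44.4 kN.
Span BC, ΣM about C: R_B^{BC}·4.25 = 291.4 + 279.5, so R_B^{BC} = 134.3 kN and R_C = 137 − 134.3 = 2.672 kN.
R_B = 170.1 + 134.3 = 304.4 kN.

R_B = 304.4 kN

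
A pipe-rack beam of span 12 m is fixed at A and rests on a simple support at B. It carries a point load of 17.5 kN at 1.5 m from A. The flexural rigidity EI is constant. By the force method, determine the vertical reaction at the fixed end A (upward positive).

Take the reaction at B as the redundant and release it; the primary structure is a cantilever fixed at A.
Downward deflection at the released point B due to the loads:
  point load 17.5 at a = 1.5: Pa²(3L − a)/(6EI) = 226.4/EI
Tip deflection under a unit load at B: L³/(3EI) = 576/EI.
The prop prevents deflection at B: R_B = δ_0/δ_{BB} = 226.4/576 = 0.3931 kN.
Vertical equilibrium: R_A = ΣP − R_B = 17.5 − 0.3931 = 17.11 kN.

R_A = 17.11 kN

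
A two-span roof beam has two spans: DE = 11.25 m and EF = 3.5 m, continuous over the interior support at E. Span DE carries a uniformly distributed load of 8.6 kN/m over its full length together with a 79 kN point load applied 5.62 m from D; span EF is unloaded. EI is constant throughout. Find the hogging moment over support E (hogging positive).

M_E = 230.8 kN·m

Take M_E as the redundant. Released structure: two simple spans DE and EF with a hinge at E.
Rotations at E on the released spans (each span's end-slope, ×1/EI):
  span DE: UDL 8.6: wL³/(24EI) = 510.2/EI
  span DE: point load 79 at a = 5.62: Pab(L + a)/(6LEI) = 624.7/EI
  relative rotation θ_0 = (1135 + 0)/EI = 1135/EI
A unit hogging moment at E produces rotation L₁/(3EI) + L₂/(3EI) = 4.917/EI.
Compatibility: M_E·(L₁+L₂)/(3EI) = θ_0, giving M_E = 230.8 kN·m (hogging).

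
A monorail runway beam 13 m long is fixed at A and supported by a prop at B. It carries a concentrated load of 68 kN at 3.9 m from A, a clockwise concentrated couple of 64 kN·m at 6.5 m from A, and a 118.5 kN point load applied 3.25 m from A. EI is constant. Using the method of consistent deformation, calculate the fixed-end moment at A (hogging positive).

M_A = 402.5 kN·m

Release the roller at B. Primary structure: cantilever fixed at A.
Deflection at B on the released cantilever, summing each load's contribution:
  point load 68 at a = 3.9: Pa²(3L − a)/(6EI) = 6051/EI
  clockwise couple 64 at a = 6.5: M₀a(2L − a)/(2EI) = 4056/EI
  point load 118.5 at a = 3.25: Pa²(3L − a)/(6EI) = 7458/EI
  δ_0 = 17564/EI
Flexibility coefficient — unit upward force at B: δ_{BB} = L³/(3EI) = 732.3/EI.
The prop prevents deflection at B: R_B = δ_0/δ_{BB} = 17564/732.3 = 23.98 kN.
Moment equilibrium about A: M_A = Σ(load moments about A) − R_B·L = 714.3 − 23.98×13 = 402.5 kN·m.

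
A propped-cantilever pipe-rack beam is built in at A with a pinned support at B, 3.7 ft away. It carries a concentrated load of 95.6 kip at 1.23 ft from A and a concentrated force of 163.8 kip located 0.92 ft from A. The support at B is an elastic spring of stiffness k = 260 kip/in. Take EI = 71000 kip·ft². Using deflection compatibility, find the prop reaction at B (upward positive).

Release the roller at B. Primary structure: cantilever fixed at A.
Downward deflection at the released point B due to the loads:
  point load 95.6 at a = 1.23: Pa²(3L − a)/(6EI) = 237.9/EI
  point load 163.8 at a = 0.92: Pa²(3L − a)/(6EI) = 235.2/EI
  δ_0 = 473.1/EI
Flexibility coefficient — unit upward force at B: δ_{BB} = L³/(3EI) = 16.88/EI.
With EI = 71000 kip·ft²: δ_0 = 0.006664 ft and δ_{BB} = 0.000238 ft/kip.
Compatibility — the spring shortens by R_B/k under the reaction it provides: δ_0 − R_B·δ_{BB} = R_B/k. With 1/k = 1/(260×12) ft/kip = 0.000321 ft/kip, R_B = δ_0 / (δ_{BB} + 1/k) = 0.006664 / (0.000238 + 0.000321) = 11.94 kip.

R_B = 11.94 kip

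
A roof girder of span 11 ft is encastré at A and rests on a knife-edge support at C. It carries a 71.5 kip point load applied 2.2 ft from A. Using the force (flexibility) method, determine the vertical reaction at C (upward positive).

R_C = 4.004 kip

Take the reaction at C as the redundant and release it; the primary structure is a cantilever fixed at A.
Primary-structure tip deflection at C by superposition:
  point load 71.5 at a = 2.2: Pa²(3L − a)/(6EI) = 1776/EI
Flexibility coefficient — unit upward force at C: δ_{CC} = L³/(3EI) = 443.7/EI.
The prop prevents deflection at C: R_C = δ_0/δ_{CC} = 1776/443.7 = 4.004 kip.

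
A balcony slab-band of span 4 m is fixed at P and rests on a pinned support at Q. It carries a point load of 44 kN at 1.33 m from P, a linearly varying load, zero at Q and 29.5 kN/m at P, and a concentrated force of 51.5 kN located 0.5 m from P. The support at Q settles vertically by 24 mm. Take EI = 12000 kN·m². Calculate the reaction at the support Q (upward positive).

R_Q = 5.945 kN

Take the reaction at Q as the redundant and release it; the primary structure is a cantilever fixed at P.
Deflection at Q on the released cantilever, summing each load's contribution:
  point load 44 at a = 1.33: Pa²(3L − a)/(6EI) = 138.4/EI
  triangular load, peak 29.5 at the fixed end: w₀L⁴/(30EI) = 251.7/EI
  point load 51.5 at a = 0.5: Pa²(3L − a)/(6EI) = 24.68/EI
  δ_0 = 414.8/EI
Flexibility coefficient — unit upward force at Q: δ_{QQ} = L³/(3EI) = 21.33/EI.
With EI = 12000 kN·m²: δ_0 = 0.034568 m and δ_{QQ} = 0.001778 m/kN.
Compatibility — the beam at Q must follow the support down by 0.024 m: δ_0 − R_Q·δ_{QQ} = 0.024, so R_Q = (0.034568 − 0.024)/0.001778 = 5.945 kN.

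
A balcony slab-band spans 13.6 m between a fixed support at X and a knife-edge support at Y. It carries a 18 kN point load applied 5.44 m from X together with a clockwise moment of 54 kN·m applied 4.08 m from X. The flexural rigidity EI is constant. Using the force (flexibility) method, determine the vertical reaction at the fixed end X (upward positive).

R_X = 11.22 kN

Choose R_Y as the redundant. The primary structure is the cantilever fixed at X.
Free-end deflection of the primary structure under the applied loading (downward +):
  point load 18 at a = 5.44: Pa²(3L − a)/(6EI) = 3139/EI
  clockwise couple 54 at a = 4.08: M₀a(2L − a)/(2EI) = 2547/EI
  δ_0 = 5686/EI
Tip deflection under a unit load at Y: L³/(3EI) = 838.5/EI.
The prop prevents deflection at Y: R_Y = δ_0/δ_{YY} = 5686/838.5 = 6.782 kN.
Vertical equilibrium: R_X = ΣP − R_Y = 18 − 6.782 = 11.22 kN.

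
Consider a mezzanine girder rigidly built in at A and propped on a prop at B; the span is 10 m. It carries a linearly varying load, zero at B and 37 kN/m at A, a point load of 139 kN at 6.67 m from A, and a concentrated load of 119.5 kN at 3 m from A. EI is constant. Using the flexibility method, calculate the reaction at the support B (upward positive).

Remove the prop at B; the released (primary) structure is a cantilever built in at A.
Free-end deflection of the primary structure under the applied loading (downward +):
  triangular load, peak 37 at the fixed end: w₀L⁴/(30EI) = 12333/EI
  point load 139 at a = 6.67: Pa²(3L − a)/(6EI) = 24045/EI
  point load 119.5 at a = 3: Pa²(3L − a)/(6EI) = 4840/EI
  δ_0 = 41218/EI
Flexibility coefficient — unit upward force at B: δ_{BB} = L³/(3EI) = 333.3/EI.
Compatibility at B: δ_0 − R_B·δ_{BB} = 0, so R_B = 41218/333.3 = 123.7 kN.

R_B = 123.7 kN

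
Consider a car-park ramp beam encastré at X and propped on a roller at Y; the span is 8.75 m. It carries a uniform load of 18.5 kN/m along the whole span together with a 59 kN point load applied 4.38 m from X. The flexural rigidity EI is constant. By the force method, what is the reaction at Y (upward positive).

Take the reaction at Y as the redundant and release it; the primary structure is a cantilever fixed at X.
Downward deflection at the released point Y due to the loads:
  UDL 18.5: wL⁴/(8EI) = 13555/EI
  point load 59 at a = 4.38: Pa²(3L − a)/(6EI) = 4126/EI
  δ_0 = 17681/EI
Tip deflection under a unit load at Y: L³/(3EI) = 223.3/EI.
Compatibility at Y: δ_0 − R_Y·δ_{YY} = 0, so R_Y = 17681/223.3 = 79.18 kN.

R_Y = 79.18 kN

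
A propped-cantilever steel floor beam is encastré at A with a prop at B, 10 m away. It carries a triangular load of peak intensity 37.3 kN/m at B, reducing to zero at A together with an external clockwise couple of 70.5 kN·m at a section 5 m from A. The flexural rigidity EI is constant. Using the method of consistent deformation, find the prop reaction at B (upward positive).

R_B = 110.5 kN

Remove the prop at B; the released (primary) structure is a cantilever built in at A.
Primary-structure tip deflection at B by superposition:
  triangular load, peak 37.3 at the free end: 11w₀L⁴/(120EI) = 34192/EI
  clockwise couple 70.5 at a = 5: M₀a(2L − a)/(2EI) = 2644/EI
  δ_0 = 36835/EI
Tip deflection under a unit load at B: L³/(3EI) = 333.3/EI.
The prop prevents deflection at B: R_B = δ_0/δ_{BB} = 36835/333.3 = 110.5 kN.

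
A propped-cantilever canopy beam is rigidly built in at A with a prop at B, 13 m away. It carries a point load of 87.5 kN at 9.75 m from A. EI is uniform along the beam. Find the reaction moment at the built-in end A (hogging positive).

Take the reaction at B as the redundant and release it; the primary structure is a cantilever fixed at A.
Deflection at B on the released cantilever, summing each load's contribution:
  point load 87.5 at a = 9.75: Pa²(3L − a)/(6EI) = 40550/EI
Tip deflection under a unit load at B: L³/(3EI) = 732.3/EI.
Compatibility at B: δ_0 − R_B·δ_{BB} = 0, so R_B = 40550/732.3 = 55.37 kN.
Moment equilibrium about A: M_A = Σ(load moments about A) − R_B·L = 853.1 − 55.37×13 = 133.3 kN·m.

M_A = 133.3 kN·m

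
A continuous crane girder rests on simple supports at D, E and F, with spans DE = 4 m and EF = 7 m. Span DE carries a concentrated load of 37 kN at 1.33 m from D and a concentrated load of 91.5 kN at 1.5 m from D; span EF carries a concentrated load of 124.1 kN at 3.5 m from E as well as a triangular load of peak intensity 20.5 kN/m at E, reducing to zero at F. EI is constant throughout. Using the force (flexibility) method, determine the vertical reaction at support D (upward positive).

Release continuity at E by inserting a hinge; the redundant is the internal moment M_E. The primary structure is two simply-supported spans DE and EF.
Rotations at E on the released spans (each span's end-slope, ×1/EI):
  span DE: point load 37 at a = 1.33: Pab(L + a)/(6LEI) = 29.18/EI
  span DE: point load 91.5 at a = 1.5: Pab(L + a)/(6LEI) = 78.63/EI
  span EF: point load 124.1 at a = 3.5: Pab(L + b)/(6LEI) = 380.1/EI
  span EF: triangular load, peak 20.5: w₀L³/(45EI) = 156.3/EI
  relative rotation θ_0 = (107.8 + 536.3)/EI = 644.1/EI
A unit hogging moment at E produces rotation L₁/(3EI) + L₂/(3EI) = 3.667/EI.
Slope continuity at E: θ_0 = M_E·3.667/EI, so M_E = 644.1/3.667 = 175.7 kN·m (hogging).
Span DE, ΣM about D with M_E applied at E: R_E^{DE}·4 = 186.5 + 175.7, so R_E^{DE} = 90.53 kN and R_D = 128.5 − 90.53 = 37.97 kN.

R_D = 37.97 kN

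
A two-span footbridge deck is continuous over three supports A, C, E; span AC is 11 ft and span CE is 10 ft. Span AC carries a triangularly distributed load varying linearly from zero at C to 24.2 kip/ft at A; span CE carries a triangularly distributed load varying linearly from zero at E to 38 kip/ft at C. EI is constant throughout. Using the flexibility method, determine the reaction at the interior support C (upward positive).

Take M_C as the redundant. Released structure: two simple spans AC and CE with a hinge at C.
Discontinuity in slope at C on the released structure — sum the simple-span end rotations:
  span AC: triangular load, peak 24.2: 7w₀L³/(360EI) = 626.3/EI
  span CE: triangular load, peak 38: w₀L³/(45EI) = 844.4/EI
  relative rotation θ_0 = (626.3 + 844.4)/EI = 1471/EI
A unit hogging moment at C produces rotation L₁/(3EI) + L₂/(3EI) = 7/EI.
Slope continuity at C: θ_0 = M_C·7/EI, so M_C = 1471/7 = 210.1 kip·ft (hogging).
Span AC, ΣM about A with M_C applied at C: R_C^{AC}·11 = 488 + 210.1, so R_C^{AC} = 63.47 kip and R_A = 133.1 − 63.47 = 69.63 kip.
Span CE, ΣM about E: R_C^{CE}·10 = 1267 + 210.1, so R_C^{CE} = 147.7 kip and R_E = 190 − 147.7 = 42.32 kip.
R_C = 63.47 + 147.7 = 211.1 kip.

R_C = 211.1 kip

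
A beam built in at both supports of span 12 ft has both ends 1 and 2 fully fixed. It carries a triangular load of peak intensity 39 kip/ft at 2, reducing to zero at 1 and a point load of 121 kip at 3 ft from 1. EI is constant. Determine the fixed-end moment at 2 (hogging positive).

Take the two fixed-end moments M_1, M_2 as redundants; the released structure is the simple span 12.
Simple-span end rotations at 1 and 2 under the given loads:
  at 1: triangular load, peak 39: 7w₀L³/(360EI) = 1310/EI
  at 2: triangular load, peak 39: w₀L³/(45EI) = 1498/EI
  at 1: point load 121 at a = 3: Pab(L + b)/(6LEI) = 952.9/EI
  at 2: point load 121 at a = 3: Pab(L + a)/(6LEI) = 680.6/EI
  θ_10 = 2263/EI,  θ_20 = 2178/EI
Flexibility coefficients: a unit moment at one end gives L/(3EI) there and L/(6EI) at the far end, so f₁₁ = f₂₂ = 4/EI and f₁₂ = f₂₁ = 2/EI.
Compatibility — zero rotation at each built-in end:
  4 M_1 + 2 M_2 = 2263
  2 M_1 + 4 M_2 = 2178
Solving the pair gives M_1 = 391.4 kip·ft and M_2 = 348.9 kip·ft (hogging).

M_2 = 348.9 kip·ft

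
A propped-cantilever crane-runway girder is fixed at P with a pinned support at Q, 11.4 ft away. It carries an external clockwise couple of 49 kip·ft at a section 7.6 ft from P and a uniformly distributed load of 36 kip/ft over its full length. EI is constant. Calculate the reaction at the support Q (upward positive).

R_Q = 159.6 kip

Take the reaction at Q as the redundant and release it; the primary structure is a cantilever fixed at P.
Primary-structure tip deflection at Q by superposition:
  clockwise couple 49 at a = 7.6: M₀a(2L − a)/(2EI) = 2830/EI
  UDL 36: wL⁴/(8EI) = 76003/EI
  δ_0 = 78833/EI
Flexibility coefficient — unit upward force at Q: δ_{QQ} = L³/(3EI) = 493.8/EI.
Compatibility at Q: δ_0 − R_Q·δ_{QQ} = 0, so R_Q = 78833/493.8 = 159.6 kip.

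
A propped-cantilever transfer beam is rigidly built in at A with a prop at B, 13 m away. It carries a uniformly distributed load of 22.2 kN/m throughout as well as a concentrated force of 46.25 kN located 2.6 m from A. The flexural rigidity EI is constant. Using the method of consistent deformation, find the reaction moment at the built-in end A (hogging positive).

Remove the prop at B; the released (primary) structure is a cantilever built in at A.
Primary-structure tip deflection at B by superposition:
  UDL 22.2: wL⁴/(8EI) = 79257/EI
  point load 46.25 at a = 2.6: Pa²(3L − a)/(6EI) = 1897/EI
  δ_0 = 81154/EI
Flexibility coefficient — unit upward force at B: δ_{BB} = L³/(3EI) = 732.3/EI.
Compatibility at B: δ_0 − R_B·δ_{BB} = 0, so R_B = 81154/732.3 = 110.8 kN.
Moment equilibrium about A: M_A = Σ(load moments about A) − R_B·L = 1996 − 110.8×13 = 555.6 kN·m.

M_A = 555.6 kN·m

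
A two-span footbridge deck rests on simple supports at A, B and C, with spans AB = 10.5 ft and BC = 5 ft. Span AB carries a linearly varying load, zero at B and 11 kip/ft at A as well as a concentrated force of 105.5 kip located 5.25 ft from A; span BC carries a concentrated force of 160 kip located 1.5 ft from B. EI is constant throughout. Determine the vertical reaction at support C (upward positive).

R_C = 1.062 kip

Insert a hinge at B; M_B is the redundant, and each span becomes simply supported.
Discontinuity in slope at B on the released structure — sum the simple-span end rotations:
  span AB: triangular load, peak 11: 7w₀L³/(360EI) = 247.6/EI
  span AB: point load 105.5 at a = 5.25: Pab(L + a)/(6LEI) = 727/EI
  span BC: point load 160 at a = 1.5: Pab(L + b)/(6LEI) = 238/EI
  relative rotation θ_0 = (974.6 + 238)/EI = 1213/EI
A unit hogging moment at B produces rotation L₁/(3EI) + L₂/(3EI) = 5.167/EI.
Slope continuity at B: θ_0 = M_B·5.167/EI, so M_B = 1213/5.167 = 234.7 kip·ft (hogging).
Span BC, ΣM about C: R_B^{BC}·5 = 560 + 234.7, so R_B^{BC} = 158.9 kip and R_C = 160 − 158.9 = 1.062 kip.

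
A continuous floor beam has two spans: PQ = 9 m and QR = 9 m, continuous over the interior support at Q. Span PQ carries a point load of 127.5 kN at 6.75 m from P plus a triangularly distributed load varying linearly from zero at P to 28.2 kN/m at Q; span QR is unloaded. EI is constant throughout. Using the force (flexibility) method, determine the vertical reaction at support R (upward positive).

R_R = -18.92 kN

Take M_Q as the redundant. Released structure: two simple spans PQ and QR with a hinge at Q.
Discontinuity in slope at Q on the released structure — sum the simple-span end rotations:
  span PQ: point load 127.5 at a = 6.75: Pab(L + a)/(6LEI) = 564.8/EI
  span PQ: triangular load, peak 28.2: w₀L³/(45EI) = 456.8/EI
  relative rotation θ_0 = (1022 + 0)/EI = 1022/EI
A unit hogging moment at Q produces rotation L₁/(3EI) + L₂/(3EI) = 6/EI.
Slope continuity at Q: θ_0 = M_Q·6/EI, so M_Q = 1022/6 = 170.3 kN·m (hogging).
Span QR, ΣM about R: R_Q^{QR}·9 = 0 + 170.3, so R_Q^{QR} = 18.92 kN and R_R = 0 − 18.92 = -18.92 kN.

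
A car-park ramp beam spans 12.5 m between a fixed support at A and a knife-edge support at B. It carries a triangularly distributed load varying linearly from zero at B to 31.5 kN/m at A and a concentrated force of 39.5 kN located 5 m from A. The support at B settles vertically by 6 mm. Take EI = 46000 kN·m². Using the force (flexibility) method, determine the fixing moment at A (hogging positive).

Remove the prop at B; the released (primary) structure is a cantilever built in at A.
Deflection at B on the released cantilever, summing each load's contribution:
  triangular load, peak 31.5 at the fixed end: w₀L⁴/(30EI) = 25635/EI
  point load 39.5 at a = 5: Pa²(3L − a)/(6EI) = 5349/EI
  δ_0 = 30984/EI
Flexibility coefficient — unit upward force at B: δ_{BB} = L³/(3EI) = 651/EI.
With EI = 46000 kN·m²: δ_0 = 0.67356 m and δ_{BB} = 0.014153 m/kN.
Compatibility — the beam at B must follow the support down by 0.006 m: δ_0 − R_B·δ_{BB} = 0.006, so R_B = (0.67356 − 0.006)/0.014153 = 47.17 kN.
Moment equilibrium about A: M_A = Σ(load moments about A) − R_B·L = 1018 − 47.17×12.5 = 428.2 kN·m.

M_A = 428.2 kN·m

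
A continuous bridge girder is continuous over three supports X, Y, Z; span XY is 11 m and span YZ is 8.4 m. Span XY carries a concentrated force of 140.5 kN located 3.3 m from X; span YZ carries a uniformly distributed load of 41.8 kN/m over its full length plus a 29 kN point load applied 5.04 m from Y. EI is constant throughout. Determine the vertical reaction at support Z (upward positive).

R_Z = 157.6 kN

Take M_Y as the redundant. Released structure: two simple spans XY and YZ with a hinge at Y.
End slopes at the hinge Y, treating each span as simply supported:
  span XY: point load 140.5 at a = 3.3: Pab(L + a)/(6LEI) = 773.5/EI
  span YZ: UDL 41.8: wL³/(24EI) = 1032/EI
  span YZ: point load 29 at a = 5.04: Pab(L + b)/(6LEI) = 114.6/EI
  relative rotation θ_0 = (773.5 + 1147)/EI = 1920/EI
A unit hogging moment at Y produces rotation L₁/(3EI) + L₂/(3EI) = 6.467/EI.
Slope continuity at Y: θ_0 = M_Y·6.467/EI, so M_Y = 1920/6.467 = 297 kN·m (hogging).
Span YZ, ΣM about Z: R_Y^{YZ}·8.4 = 1572 + 297, so R_Y^{YZ} = 222.5 kN and R_Z = 380.1 − 222.5 = 157.6 kN.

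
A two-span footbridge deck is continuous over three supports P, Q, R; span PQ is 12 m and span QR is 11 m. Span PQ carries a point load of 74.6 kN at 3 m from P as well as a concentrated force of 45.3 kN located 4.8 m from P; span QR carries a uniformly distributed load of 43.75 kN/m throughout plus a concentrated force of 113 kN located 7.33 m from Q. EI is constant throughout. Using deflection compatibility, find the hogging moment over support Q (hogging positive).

M_Q = 507 kN·m

Insert a hinge at Q; M_Q is the redundant, and each span becomes simply supported.
Rotations at Q on the released spans (each span's end-slope, ×1/EI):
  span PQ: point load 74.6 at a = 3: Pab(L + a)/(6LEI) = 419.6/EI
  span PQ: point load 45.3 at a = 4.8: Pab(L + a)/(6LEI) = 365.3/EI
  span QR: UDL 43.75: wL³/(24EI) = 2426/EI
  span QR: point load 113 at a = 7.33: Pab(L + b)/(6LEI) = 675.7/EI
  relative rotation θ_0 = (784.9 + 3102)/EI = 3887/EI
A unit hogging moment at Q produces rotation L₁/(3EI) + L₂/(3EI) = 7.667/EI.
Compatibility: M_Q·(L₁+L₂)/(3EI) = θ_0, giving M_Q = 507 kN·m (hogging).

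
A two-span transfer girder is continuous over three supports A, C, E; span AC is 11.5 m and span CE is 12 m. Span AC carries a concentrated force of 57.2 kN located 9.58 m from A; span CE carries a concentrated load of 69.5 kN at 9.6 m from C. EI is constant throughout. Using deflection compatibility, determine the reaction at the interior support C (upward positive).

Insert a hinge at C; M_C is the redundant, and each span becomes simply supported.
End slopes at the hinge C, treating each span as simply supported:
  span AC: point load 57.2 at a = 9.58: Pab(L + a)/(6LEI) = 321.4/EI
  span CE: point load 69.5 at a = 9.6: Pab(L + b)/(6LEI) = 320.3/EI
  relative rotation θ_0 = (321.4 + 320.3)/EI = 641.7/EI
A unit hogging moment at C produces rotation L₁/(3EI) + L₂/(3EI) = 7.833/EI.
Compatibility: M_C·(L₁+L₂)/(3EI) = θ_0, giving M_C = 81.92 kN·m (hogging).
Span AC, ΣM about A with M_C applied at C: R_C^{AC}·11.5 = 548 + 81.92, so R_C^{AC} = 54.77 kN and R_A = 57.2 − 54.77 = 2.427 kN.
Span CE, ΣM about E: R_C^{CE}·12 = 166.8 + 81.92, so R_C^{CE} = 20.73 kN and R_E = 69.5 − 20.73 = 48.77 kN.
R_C = 54.77 + 20.73 = 75.5 kN.

R_C = 75.5 kN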